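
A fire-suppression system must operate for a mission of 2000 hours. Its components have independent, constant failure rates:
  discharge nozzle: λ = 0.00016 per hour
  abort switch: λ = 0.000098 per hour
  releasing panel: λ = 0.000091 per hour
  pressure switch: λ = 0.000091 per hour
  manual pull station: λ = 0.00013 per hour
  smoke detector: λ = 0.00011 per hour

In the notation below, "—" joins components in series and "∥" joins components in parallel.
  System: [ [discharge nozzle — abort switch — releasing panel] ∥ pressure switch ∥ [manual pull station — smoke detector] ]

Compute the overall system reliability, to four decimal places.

R(discharge nozzle) = exp(−0.00016 × 2000) = 0.726149
R(abort switch) = exp(−0.000098 × 2000) = 0.822012
R(releasing panel) = exp(−0.000091 × 2000) = 0.833601
R(pressure switch) = exp(−0.000091 × 2000) = 0.833601
R(manual pull station) = exp(−0.00013 × 2000) = 0.771052
R(smoke detector) = exp(−0.00011 × 2000) = 0.802519
Series (discharge nozzle, abort switch, and releasing panel): 0.726149 × 0.822012 × 0.833601 = 0.497579
Series (manual pull station and smoke detector): 0.771052 × 0.802519 = 0.618784
Parallel ([0.497579], pressure switch, and [0.618784]): 1 − (1 − 0.497579)(1 − 0.833601)(1 − 0.618784) = 0.9681

0.9681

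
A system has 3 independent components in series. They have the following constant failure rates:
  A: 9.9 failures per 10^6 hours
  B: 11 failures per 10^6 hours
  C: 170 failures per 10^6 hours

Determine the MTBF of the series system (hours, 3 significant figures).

5240

Series of exponential components: λ_sys = Σ λ_i
λ_sys = 0.0000099 + 0.000011 + 0.00017 = 1.9090e-04 /h
MTBF = 1 / λ_sys = 5240 h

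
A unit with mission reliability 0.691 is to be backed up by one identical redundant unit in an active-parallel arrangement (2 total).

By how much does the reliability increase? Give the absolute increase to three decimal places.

R_before = 0.691
R_after = 1 − (1 − 0.691)^2 = 0.905
ΔR = 0.905 − 0.691 = 0.214

0.214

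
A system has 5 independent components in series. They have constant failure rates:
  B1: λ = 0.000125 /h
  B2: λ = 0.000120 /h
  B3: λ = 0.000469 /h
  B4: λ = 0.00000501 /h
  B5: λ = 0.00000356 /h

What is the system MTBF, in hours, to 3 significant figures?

1380

Series of exponential components: λ_sys = Σ λ_i
λ_sys = 0.000125 + 0.000120 + 0.000469 + 0.00000501 + 0.00000356 = 7.2257e-04 /h
MTBF = 1 / λ_sys = 1380 h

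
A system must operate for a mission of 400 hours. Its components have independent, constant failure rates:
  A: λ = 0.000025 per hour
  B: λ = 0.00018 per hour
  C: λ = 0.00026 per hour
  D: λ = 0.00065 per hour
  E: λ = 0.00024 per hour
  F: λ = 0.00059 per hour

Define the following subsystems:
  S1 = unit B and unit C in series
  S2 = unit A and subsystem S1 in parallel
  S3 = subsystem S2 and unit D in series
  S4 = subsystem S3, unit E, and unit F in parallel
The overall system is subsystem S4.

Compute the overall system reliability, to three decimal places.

R(A) = exp(−0.000025 × 400) = 0.99005
R(B) = exp(−0.00018 × 400) = 0.93053
R(C) = exp(−0.00026 × 400) = 0.90123
R(D) = exp(−0.00065 × 400) = 0.77105
R(E) = exp(−0.00024 × 400) = 0.90846
R(F) = exp(−0.00059 × 400) = 0.78978
Series (B and C): 0.93053 × 0.90123 = 0.83862
Parallel (A and [0.83862]): 1 − (1 − 0.99005)(1 − 0.83862) = 0.99839
Series ([0.99839] and D): 0.99839 × 0.77105 = 0.76981
Parallel ([0.76981], E, and F): 1 − (1 − 0.76981)(1 − 0.90846)(1 − 0.78978) = 0.996

0.996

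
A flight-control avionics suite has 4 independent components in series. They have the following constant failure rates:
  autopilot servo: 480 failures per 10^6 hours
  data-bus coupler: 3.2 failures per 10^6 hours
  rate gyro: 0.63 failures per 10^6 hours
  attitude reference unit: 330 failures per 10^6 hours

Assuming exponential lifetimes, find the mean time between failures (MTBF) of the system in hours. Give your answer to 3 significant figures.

Series of exponential components: λ_sys = Σ λ_i
λ_sys = 0.00048 + 0.0000032 + 0.00000063 + 0.00033 = 8.1383e-04 /h
MTBF = 1 / λ_sys = 1230 h

1230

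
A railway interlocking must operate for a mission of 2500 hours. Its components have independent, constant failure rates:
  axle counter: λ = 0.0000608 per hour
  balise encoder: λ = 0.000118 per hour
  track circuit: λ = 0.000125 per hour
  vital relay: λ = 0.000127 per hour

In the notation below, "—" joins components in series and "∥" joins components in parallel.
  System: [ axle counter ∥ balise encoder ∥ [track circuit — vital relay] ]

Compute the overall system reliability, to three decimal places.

R(axle counter) = exp(−0.0000608 × 2500) = 0.85899
R(balise encoder) = exp(−0.000118 × 2500) = 0.74453
R(track circuit) = exp(−0.000125 × 2500) = 0.73162
R(vital relay) = exp(−0.000127 × 2500) = 0.72797
Series (track circuit and vital relay): 0.73162 × 0.72797 = 0.53260
Parallel (axle counter, balise encoder, and [0.53260]): 1 − (1 − 0.85899)(1 − 0.74453)(1 − 0.53260) = 0.983

0.983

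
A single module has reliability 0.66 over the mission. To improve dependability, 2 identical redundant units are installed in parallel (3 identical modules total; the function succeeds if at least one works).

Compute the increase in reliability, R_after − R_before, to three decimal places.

0.301

R_before = 0.66
R_after = 1 − (1 − 0.66)^3 = 0.961
ΔR = 0.961 − 0.66 = 0.301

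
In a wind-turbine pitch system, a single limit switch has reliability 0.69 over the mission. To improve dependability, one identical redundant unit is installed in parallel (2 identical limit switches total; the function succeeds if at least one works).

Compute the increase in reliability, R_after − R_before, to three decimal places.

0.214

R_before = 0.69
R_after = 1 − (1 − 0.69)^2 = 0.904
ΔR = 0.904 − 0.69 = 0.214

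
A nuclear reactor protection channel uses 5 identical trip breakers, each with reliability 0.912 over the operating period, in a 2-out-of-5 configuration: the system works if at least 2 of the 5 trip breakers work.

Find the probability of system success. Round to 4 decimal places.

0.9997

R = Σ_{i=2}^{5} C(5,i) p^i (1−p)^{5−i} with p = 0.912
C(5,2)·0.912^2·0.088^3 = 0.005668
C(5,3)·0.912^3·0.088^2 = 0.058742
C(5,4)·0.912^4·0.088^1 = 0.304391
C(5,5)·0.912^5·0.088^0 = 0.630920
Sum = 0.9997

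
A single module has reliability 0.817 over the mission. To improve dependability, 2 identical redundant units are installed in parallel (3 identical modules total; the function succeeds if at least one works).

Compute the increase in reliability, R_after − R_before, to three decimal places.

R_before = 0.817
R_after = 1 − (1 − 0.817)^3 = 0.994
ΔR = 0.994 − 0.817 = 0.177

0.177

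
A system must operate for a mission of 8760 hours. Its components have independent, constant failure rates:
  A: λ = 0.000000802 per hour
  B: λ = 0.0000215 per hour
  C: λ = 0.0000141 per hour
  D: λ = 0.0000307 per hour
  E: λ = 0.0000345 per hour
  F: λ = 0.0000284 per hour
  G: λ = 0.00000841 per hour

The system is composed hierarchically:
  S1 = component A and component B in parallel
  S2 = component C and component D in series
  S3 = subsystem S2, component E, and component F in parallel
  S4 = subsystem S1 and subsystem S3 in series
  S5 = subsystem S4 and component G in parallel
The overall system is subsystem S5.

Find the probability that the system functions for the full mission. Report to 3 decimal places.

R(A) = exp(−0.000000802 × 8760) = 0.99300
R(B) = exp(−0.0000215 × 8760) = 0.82833
R(C) = exp(−0.0000141 × 8760) = 0.88381
R(D) = exp(−0.0000307 × 8760) = 0.76420
R(E) = exp(−0.0000345 × 8760) = 0.73918
R(F) = exp(−0.0000284 × 8760) = 0.77975
R(G) = exp(−0.00000841 × 8760) = 0.92898
Parallel (A and B): 1 − (1 − 0.99300)(1 − 0.82833) = 0.99880
Series (C and D): 0.88381 × 0.76420 = 0.67541
Parallel ([0.67541], E, and F): 1 − (1 − 0.67541)(1 − 0.73918)(1 − 0.77975) = 0.98135
Series ([0.99880] and [0.98135]): 0.99880 × 0.98135 = 0.98017
Parallel ([0.98017] and G): 1 − (1 − 0.98017)(1 − 0.92898) = 0.999

0.999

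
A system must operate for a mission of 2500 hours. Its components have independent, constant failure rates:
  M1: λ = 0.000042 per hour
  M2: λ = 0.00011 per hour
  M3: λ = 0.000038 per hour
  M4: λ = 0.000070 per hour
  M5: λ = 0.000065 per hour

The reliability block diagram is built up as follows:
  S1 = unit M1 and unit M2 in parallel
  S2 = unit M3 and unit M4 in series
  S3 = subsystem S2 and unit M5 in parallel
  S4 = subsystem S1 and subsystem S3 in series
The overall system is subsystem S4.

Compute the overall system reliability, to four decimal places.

0.9414

R(M1) = exp(−0.000042 × 2500) = 0.900325
R(M2) = exp(−0.00011 × 2500) = 0.759572
R(M3) = exp(−0.000038 × 2500) = 0.909373
R(M4) = exp(−0.000070 × 2500) = 0.839457
R(M5) = exp(−0.000065 × 2500) = 0.850016
Parallel (M1 and M2): 1 − (1 − 0.900325)(1 − 0.759572) = 0.976035
Series (M3 and M4): 0.909373 × 0.839457 = 0.763380
Parallel ([0.763380] and M5): 1 − (1 − 0.763380)(1 − 0.850016) = 0.964511
Series ([0.976035] and [0.964511]): 0.976035 × 0.964511 = 0.9414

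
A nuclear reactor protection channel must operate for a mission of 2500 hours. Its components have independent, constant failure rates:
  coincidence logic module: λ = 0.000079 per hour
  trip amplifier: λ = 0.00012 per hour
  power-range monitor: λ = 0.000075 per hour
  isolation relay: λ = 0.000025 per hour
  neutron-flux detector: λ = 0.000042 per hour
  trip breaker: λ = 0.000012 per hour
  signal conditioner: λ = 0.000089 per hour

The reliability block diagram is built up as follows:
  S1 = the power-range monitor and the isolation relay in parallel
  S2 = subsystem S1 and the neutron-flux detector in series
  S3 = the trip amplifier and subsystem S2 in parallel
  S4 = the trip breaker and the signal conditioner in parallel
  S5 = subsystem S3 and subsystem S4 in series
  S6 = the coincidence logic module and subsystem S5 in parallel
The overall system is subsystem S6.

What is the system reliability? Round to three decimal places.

R(coincidence logic module) = exp(−0.000079 × 2500) = 0.82078
R(trip amplifier) = exp(−0.00012 × 2500) = 0.74082
R(power-range monitor) = exp(−0.000075 × 2500) = 0.82903
R(isolation relay) = exp(−0.000025 × 2500) = 0.93941
R(neutron-flux detector) = exp(−0.000042 × 2500) = 0.90032
R(trip breaker) = exp(−0.000012 × 2500) = 0.97045
R(signal conditioner) = exp(−0.000089 × 2500) = 0.80052
Parallel (power-range monitor and isolation relay): 1 − (1 − 0.82903)(1 − 0.93941) = 0.98964
Series ([0.98964] and neutron-flux detector): 0.98964 × 0.90032 = 0.89099
Parallel (trip amplifier and [0.89099]): 1 − (1 − 0.74082)(1 − 0.89099) = 0.97175
Parallel (trip breaker and signal conditioner): 1 − (1 − 0.97045)(1 − 0.80052) = 0.99411
Series ([0.97175] and [0.99411]): 0.97175 × 0.99411 = 0.96603
Parallel (coincidence logic module and [0.96603]): 1 − (1 − 0.82078)(1 − 0.96603) = 0.994

0.994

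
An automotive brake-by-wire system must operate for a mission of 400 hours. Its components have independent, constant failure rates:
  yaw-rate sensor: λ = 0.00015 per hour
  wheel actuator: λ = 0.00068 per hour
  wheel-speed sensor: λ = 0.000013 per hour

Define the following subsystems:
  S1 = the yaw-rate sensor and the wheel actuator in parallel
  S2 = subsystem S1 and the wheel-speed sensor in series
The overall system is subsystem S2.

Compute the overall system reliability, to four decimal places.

R(yaw-rate sensor) = exp(−0.00015 × 400) = 0.941765
R(wheel actuator) = exp(−0.00068 × 400) = 0.761854
R(wheel-speed sensor) = exp(−0.000013 × 400) = 0.994813
Parallel (yaw-rate sensor and wheel actuator): 1 − (1 − 0.941765)(1 − 0.761854) = 0.986132
Series ([0.986132] and wheel-speed sensor): 0.986132 × 0.994813 = 0.9810

0.9810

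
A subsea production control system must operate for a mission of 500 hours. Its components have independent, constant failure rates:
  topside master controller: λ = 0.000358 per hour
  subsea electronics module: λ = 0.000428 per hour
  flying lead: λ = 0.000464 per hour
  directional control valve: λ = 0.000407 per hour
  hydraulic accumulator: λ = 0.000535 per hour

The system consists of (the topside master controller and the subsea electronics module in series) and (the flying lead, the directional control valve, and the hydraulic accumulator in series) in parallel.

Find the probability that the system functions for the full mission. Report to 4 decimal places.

R(topside master controller) = exp(−0.000358 × 500) = 0.836106
R(subsea electronics module) = exp(−0.000428 × 500) = 0.807348
R(flying lead) = exp(−0.000464 × 500) = 0.792946
R(directional control valve) = exp(−0.000407 × 500) = 0.815870
R(hydraulic accumulator) = exp(−0.000535 × 500) = 0.765290
Series (topside master controller and subsea electronics module): 0.836106 × 0.807348 = 0.675029
Series (flying lead, directional control valve, and hydraulic accumulator): 0.792946 × 0.815870 × 0.765290 = 0.495097
Parallel ([0.675029] and [0.495097]): 1 − (1 − 0.675029)(1 − 0.495097) = 0.8359

0.8359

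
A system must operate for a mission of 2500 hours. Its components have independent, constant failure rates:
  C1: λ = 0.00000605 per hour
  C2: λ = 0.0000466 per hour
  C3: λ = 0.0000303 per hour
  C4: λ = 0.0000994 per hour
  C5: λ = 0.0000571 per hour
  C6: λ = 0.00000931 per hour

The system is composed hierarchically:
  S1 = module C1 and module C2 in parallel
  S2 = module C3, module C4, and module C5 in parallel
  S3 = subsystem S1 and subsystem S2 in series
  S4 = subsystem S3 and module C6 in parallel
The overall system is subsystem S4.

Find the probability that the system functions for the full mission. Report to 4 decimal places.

0.9999

R(C1) = exp(−0.00000605 × 2500) = 0.984989
R(C2) = exp(−0.0000466 × 2500) = 0.890030
R(C3) = exp(−0.0000303 × 2500) = 0.927048
R(C4) = exp(−0.0000994 × 2500) = 0.779970
R(C5) = exp(−0.0000571 × 2500) = 0.866971
R(C6) = exp(−0.00000931 × 2500) = 0.976994
Parallel (C1 and C2): 1 − (1 − 0.984989)(1 − 0.890030) = 0.998349
Parallel (C3, C4, and C5): 1 − (1 − 0.927048)(1 − 0.779970)(1 − 0.866971) = 0.997865
Series ([0.998349] and [0.997865]): 0.998349 × 0.997865 = 0.996218
Parallel ([0.996218] and C6): 1 − (1 − 0.996218)(1 − 0.976994) = 0.9999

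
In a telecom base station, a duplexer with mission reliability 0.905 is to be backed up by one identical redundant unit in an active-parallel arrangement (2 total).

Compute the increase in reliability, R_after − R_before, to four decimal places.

0.0860

R_before = 0.905
R_after = 1 − (1 − 0.905)^2 = 0.9910
ΔR = 0.9910 − 0.905 = 0.0860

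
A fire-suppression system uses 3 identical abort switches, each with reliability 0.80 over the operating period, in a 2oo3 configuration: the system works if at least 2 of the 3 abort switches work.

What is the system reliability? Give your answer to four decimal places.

R = Σ_{i=2}^{3} C(3,i) p^i (1−p)^{3−i} with p = 0.80
C(3,2)·0.80^2·0.20^1 = 0.384000
C(3,3)·0.80^3·0.20^0 = 0.512000
Sum = 0.8960

0.8960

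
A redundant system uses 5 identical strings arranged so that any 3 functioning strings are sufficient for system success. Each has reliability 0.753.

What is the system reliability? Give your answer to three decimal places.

0.900

R = Σ_{i=3}^{5} C(5,i) p^i (1−p)^{5−i} with p = 0.753
C(5,3)·0.753^3·0.247^2 = 0.26048
C(5,4)·0.753^4·0.247^1 = 0.39705
C(5,5)·0.753^5·0.247^0 = 0.24209
Sum = 0.900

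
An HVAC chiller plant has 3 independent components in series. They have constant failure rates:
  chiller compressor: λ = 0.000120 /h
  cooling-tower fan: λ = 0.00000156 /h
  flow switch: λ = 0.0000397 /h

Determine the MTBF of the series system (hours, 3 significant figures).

Series of exponential components: λ_sys = Σ λ_i
λ_sys = 0.000120 + 0.00000156 + 0.0000397 = 1.6126e-04 /h
MTBF = 1 / λ_sys = 6200 h

6200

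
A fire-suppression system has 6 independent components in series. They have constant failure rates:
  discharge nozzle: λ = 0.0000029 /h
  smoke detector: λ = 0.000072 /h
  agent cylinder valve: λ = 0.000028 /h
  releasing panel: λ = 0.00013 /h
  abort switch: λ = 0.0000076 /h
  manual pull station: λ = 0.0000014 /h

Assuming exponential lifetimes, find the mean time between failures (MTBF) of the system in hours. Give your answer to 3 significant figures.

Series of exponential components: λ_sys = Σ λ_i
λ_sys = 0.0000029 + 0.000072 + 0.000028 + 0.00013 + 0.0000076 + 0.0000014 = 2.4190e-04 /h
MTBF = 1 / λ_sys = 4130 h

4130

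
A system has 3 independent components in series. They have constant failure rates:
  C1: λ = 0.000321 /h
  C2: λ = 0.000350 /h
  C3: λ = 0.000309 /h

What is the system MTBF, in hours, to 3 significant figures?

Series of exponential components: λ_sys = Σ λ_i
λ_sys = 0.000321 + 0.000350 + 0.000309 = 9.8000e-04 /h
MTBF = 1 / λ_sys = 1020 h

1020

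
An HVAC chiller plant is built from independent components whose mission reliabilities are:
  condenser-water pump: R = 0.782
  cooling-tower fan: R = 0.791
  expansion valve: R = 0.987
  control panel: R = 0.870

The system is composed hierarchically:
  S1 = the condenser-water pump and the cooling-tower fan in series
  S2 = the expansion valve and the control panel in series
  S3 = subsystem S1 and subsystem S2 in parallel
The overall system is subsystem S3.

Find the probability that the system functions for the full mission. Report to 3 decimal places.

Series (condenser-water pump and cooling-tower fan): 0.78200 × 0.79100 = 0.61856
Series (expansion valve and control panel): 0.98700 × 0.87000 = 0.85869
Parallel ([0.61856] and [0.85869]): 1 − (1 − 0.61856)(1 − 0.85869) = 0.946

0.946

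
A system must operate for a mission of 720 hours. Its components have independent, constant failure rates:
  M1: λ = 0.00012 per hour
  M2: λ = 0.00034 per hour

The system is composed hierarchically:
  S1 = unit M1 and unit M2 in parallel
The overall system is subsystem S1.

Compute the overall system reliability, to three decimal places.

R(M1) = exp(−0.00012 × 720) = 0.91723
R(M2) = exp(−0.00034 × 720) = 0.78286
Parallel (M1 and M2): 1 − (1 − 0.91723)(1 − 0.78286) = 0.982

0.982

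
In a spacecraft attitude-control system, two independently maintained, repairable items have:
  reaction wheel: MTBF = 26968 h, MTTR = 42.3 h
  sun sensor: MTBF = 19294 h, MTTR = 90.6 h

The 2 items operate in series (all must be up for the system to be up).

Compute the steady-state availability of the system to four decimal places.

0.9938

A(reaction wheel) = MTBF/(MTBF+MTTR) = 26968/(26968+42.3) = 0.998434
A(sun sensor) = MTBF/(MTBF+MTTR) = 19294/(19294+90.6) = 0.995326
Series availability: 0.998434 × 0.995326 = 0.9938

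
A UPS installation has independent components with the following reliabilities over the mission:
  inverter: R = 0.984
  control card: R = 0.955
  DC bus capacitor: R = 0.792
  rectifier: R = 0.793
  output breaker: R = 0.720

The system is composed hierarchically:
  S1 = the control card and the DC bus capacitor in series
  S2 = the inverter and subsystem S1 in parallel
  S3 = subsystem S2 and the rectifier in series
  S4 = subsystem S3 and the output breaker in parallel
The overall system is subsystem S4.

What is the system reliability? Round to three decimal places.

Series (control card and DC bus capacitor): 0.95500 × 0.79200 = 0.75636
Parallel (inverter and [0.75636]): 1 − (1 − 0.98400)(1 − 0.75636) = 0.99610
Series ([0.99610] and rectifier): 0.99610 × 0.79300 = 0.78991
Parallel ([0.78991] and output breaker): 1 − (1 − 0.78991)(1 − 0.72000) = 0.941

0.941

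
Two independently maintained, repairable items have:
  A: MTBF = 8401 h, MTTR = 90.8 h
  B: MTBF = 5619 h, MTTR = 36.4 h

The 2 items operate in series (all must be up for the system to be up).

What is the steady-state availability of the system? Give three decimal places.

A(A) = MTBF/(MTBF+MTTR) = 8401/(8401+90.8) = 0.989307
A(B) = MTBF/(MTBF+MTTR) = 5619/(5619+36.4) = 0.993564
Series availability: 0.989307 × 0.993564 = 0.983

0.983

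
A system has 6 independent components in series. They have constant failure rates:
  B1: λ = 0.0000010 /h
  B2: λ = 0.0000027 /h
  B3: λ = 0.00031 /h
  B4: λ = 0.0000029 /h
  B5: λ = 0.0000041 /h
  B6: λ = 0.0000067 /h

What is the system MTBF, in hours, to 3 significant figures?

Series of exponential components: λ_sys = Σ λ_i
λ_sys = 0.0000010 + 0.0000027 + 0.00031 + 0.0000029 + 0.0000041 + 0.0000067 = 3.2740e-04 /h
MTBF = 1 / λ_sys = 3050 h

3050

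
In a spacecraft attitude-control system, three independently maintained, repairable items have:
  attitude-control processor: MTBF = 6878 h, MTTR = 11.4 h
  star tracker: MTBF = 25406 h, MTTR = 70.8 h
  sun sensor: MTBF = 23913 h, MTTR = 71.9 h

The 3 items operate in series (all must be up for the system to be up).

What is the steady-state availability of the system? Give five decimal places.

A(attitude-control processor) = MTBF/(MTBF+MTTR) = 6878/(6878+11.4) = 0.998345
A(star tracker) = MTBF/(MTBF+MTTR) = 25406/(25406+70.8) = 0.997221
A(sun sensor) = MTBF/(MTBF+MTTR) = 23913/(23913+71.9) = 0.997002
Series availability: 0.998345 × 0.997221 × 0.997002 = 0.99259

0.99259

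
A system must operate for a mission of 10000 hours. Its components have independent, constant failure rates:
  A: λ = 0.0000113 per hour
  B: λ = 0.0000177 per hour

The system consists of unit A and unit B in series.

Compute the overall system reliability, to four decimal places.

0.7483

R(A) = exp(−0.0000113 × 10000) = 0.893151
R(B) = exp(−0.0000177 × 10000) = 0.837780
Series (A and B): 0.893151 × 0.837780 = 0.7483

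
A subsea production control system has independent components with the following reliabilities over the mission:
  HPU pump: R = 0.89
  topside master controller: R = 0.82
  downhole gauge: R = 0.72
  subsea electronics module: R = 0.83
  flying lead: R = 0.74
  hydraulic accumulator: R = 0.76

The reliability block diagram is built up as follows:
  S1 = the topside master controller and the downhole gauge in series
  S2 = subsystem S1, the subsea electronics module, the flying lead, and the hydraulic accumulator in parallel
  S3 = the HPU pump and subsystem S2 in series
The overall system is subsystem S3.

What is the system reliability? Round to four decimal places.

Series (topside master controller and downhole gauge): 0.820000 × 0.720000 = 0.590400
Parallel ([0.590400], subsea electronics module, flying lead, and hydraulic accumulator): 1 − (1 − 0.590400)(1 − 0.830000)(1 − 0.740000)(1 − 0.760000) = 0.995655
Series (HPU pump and [0.995655]): 0.890000 × 0.995655 = 0.8861

0.8861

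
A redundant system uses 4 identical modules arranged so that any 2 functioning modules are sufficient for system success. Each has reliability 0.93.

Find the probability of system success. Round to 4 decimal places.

0.9987

R = Σ_{i=2}^{4} C(4,i) p^i (1−p)^{4−i} with p = 0.93
C(4,2)·0.93^2·0.07^2 = 0.025428
C(4,3)·0.93^3·0.07^1 = 0.225220
C(4,4)·0.93^4·0.07^0 = 0.748052
Sum = 0.9987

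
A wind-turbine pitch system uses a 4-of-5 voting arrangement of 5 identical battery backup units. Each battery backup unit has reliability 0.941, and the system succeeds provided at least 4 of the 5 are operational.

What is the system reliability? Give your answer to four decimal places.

R = Σ_{i=4}^{5} C(5,i) p^i (1−p)^{5−i} with p = 0.941
C(5,4)·0.941^4·0.059^1 = 0.231303
C(5,5)·0.941^5·0.059^0 = 0.737816
Sum = 0.9691

0.9691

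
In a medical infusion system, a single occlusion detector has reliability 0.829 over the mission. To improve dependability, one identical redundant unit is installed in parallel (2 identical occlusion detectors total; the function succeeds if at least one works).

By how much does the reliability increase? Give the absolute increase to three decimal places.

R_before = 0.829
R_after = 1 − (1 − 0.829)^2 = 0.971
ΔR = 0.971 − 0.829 = 0.142

0.142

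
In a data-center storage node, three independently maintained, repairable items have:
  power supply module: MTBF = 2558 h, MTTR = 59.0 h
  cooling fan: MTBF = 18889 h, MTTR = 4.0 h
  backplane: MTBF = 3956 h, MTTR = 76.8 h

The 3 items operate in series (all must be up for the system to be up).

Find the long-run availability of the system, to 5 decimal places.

0.95864

A(power supply module) = MTBF/(MTBF+MTTR) = 2558/(2558+59.0) = 0.977455
A(cooling fan) = MTBF/(MTBF+MTTR) = 18889/(18889+4.0) = 0.999788
A(backplane) = MTBF/(MTBF+MTTR) = 3956/(3956+76.8) = 0.980956
Series availability: 0.977455 × 0.999788 × 0.980956 = 0.95864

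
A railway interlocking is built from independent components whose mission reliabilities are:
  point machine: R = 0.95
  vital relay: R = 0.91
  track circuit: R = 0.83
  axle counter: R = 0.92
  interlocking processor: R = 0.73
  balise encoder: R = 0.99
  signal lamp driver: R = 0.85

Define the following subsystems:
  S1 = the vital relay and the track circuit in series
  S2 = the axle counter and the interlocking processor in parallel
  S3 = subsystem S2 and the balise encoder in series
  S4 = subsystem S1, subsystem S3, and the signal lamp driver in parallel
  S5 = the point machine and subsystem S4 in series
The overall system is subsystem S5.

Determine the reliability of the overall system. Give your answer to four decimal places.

0.9489

Series (vital relay and track circuit): 0.910000 × 0.830000 = 0.755300
Parallel (axle counter and interlocking processor): 1 − (1 − 0.920000)(1 − 0.730000) = 0.978400
Series ([0.978400] and balise encoder): 0.978400 × 0.990000 = 0.968616
Parallel ([0.755300], [0.968616], and signal lamp driver): 1 − (1 − 0.755300)(1 − 0.968616)(1 − 0.850000) = 0.998848
Series (point machine and [0.998848]): 0.950000 × 0.998848 = 0.9489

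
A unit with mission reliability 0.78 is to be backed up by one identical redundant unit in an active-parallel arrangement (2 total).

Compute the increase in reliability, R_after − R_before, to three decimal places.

0.172

R_before = 0.78
R_after = 1 − (1 − 0.78)^2 = 0.952
ΔR = 0.952 − 0.78 = 0.172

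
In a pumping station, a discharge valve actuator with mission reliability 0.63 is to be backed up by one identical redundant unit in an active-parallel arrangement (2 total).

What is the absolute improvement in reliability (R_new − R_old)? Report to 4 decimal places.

R_before = 0.63
R_after = 1 − (1 − 0.63)^2 = 0.8631
ΔR = 0.8631 − 0.63 = 0.2331

0.2331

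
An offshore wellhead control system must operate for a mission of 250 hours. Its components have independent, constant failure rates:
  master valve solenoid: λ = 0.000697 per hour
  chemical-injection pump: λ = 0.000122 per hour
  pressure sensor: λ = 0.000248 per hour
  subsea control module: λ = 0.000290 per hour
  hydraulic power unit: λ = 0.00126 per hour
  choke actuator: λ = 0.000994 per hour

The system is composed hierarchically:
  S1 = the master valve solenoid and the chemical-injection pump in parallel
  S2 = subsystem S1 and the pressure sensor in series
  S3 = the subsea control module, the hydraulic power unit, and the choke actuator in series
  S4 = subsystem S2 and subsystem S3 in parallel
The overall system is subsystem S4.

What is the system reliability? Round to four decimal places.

R(master valve solenoid) = exp(−0.000697 × 250) = 0.840087
R(chemical-injection pump) = exp(−0.000122 × 250) = 0.969960
R(pressure sensor) = exp(−0.000248 × 250) = 0.939883
R(subsea control module) = exp(−0.000290 × 250) = 0.930066
R(hydraulic power unit) = exp(−0.00126 × 250) = 0.729789
R(choke actuator) = exp(−0.000994 × 250) = 0.779970
Parallel (master valve solenoid and chemical-injection pump): 1 − (1 − 0.840087)(1 − 0.969960) = 0.995196
Series ([0.995196] and pressure sensor): 0.995196 × 0.939883 = 0.935368
Series (subsea control module, hydraulic power unit, and choke actuator): 0.930066 × 0.729789 × 0.779970 = 0.529406
Parallel ([0.935368] and [0.529406]): 1 − (1 − 0.935368)(1 − 0.529406) = 0.9696

0.9696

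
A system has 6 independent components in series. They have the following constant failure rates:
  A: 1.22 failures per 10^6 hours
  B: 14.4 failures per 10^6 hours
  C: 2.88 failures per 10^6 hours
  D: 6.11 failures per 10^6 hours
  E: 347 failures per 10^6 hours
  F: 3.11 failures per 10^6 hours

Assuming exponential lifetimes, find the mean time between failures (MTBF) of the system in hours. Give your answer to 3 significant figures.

2670

Series of exponential components: λ_sys = Σ λ_i
λ_sys = 0.00000122 + 0.0000144 + 0.00000288 + 0.00000611 + 0.000347 + 0.00000311 = 3.7472e-04 /h
MTBF = 1 / λ_sys = 2670 h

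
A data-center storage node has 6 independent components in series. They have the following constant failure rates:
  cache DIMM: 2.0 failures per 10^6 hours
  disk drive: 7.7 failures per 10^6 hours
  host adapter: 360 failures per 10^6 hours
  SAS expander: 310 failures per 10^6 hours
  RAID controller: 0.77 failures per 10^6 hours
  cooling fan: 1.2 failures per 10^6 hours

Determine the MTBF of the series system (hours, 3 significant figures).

Series of exponential components: λ_sys = Σ λ_i
λ_sys = 0.0000020 + 0.0000077 + 0.00036 + 0.00031 + 0.00000077 + 0.0000012 = 6.8167e-04 /h
MTBF = 1 / λ_sys = 1470 h

1470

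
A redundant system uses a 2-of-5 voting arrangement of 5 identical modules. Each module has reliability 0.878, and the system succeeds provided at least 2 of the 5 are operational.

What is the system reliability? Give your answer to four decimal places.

R = Σ_{i=2}^{5} C(5,i) p^i (1−p)^{5−i} with p = 0.878
C(5,2)·0.878^2·0.122^3 = 0.013998
C(5,3)·0.878^3·0.122^2 = 0.100740
C(5,4)·0.878^4·0.122^1 = 0.362500
C(5,5)·0.878^5·0.122^0 = 0.521762
Sum = 0.9990

0.9990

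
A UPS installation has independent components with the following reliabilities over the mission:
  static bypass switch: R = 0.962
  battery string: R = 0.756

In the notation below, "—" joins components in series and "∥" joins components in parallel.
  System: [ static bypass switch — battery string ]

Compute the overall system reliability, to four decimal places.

Series (static bypass switch and battery string): 0.962000 × 0.756000 = 0.7273

0.7273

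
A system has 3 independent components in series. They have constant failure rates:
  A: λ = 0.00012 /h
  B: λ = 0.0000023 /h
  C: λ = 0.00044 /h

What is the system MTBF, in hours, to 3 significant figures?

Series of exponential components: λ_sys = Σ λ_i
λ_sys = 0.00012 + 0.0000023 + 0.00044 = 5.6230e-04 /h
MTBF = 1 / λ_sys = 1780 h

1780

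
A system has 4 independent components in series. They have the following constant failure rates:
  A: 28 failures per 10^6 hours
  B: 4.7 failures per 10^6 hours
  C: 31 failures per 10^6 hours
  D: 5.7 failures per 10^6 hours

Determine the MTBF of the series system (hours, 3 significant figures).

Series of exponential components: λ_sys = Σ λ_i
λ_sys = 0.000028 + 0.0000047 + 0.000031 + 0.0000057 = 6.9400e-05 /h
MTBF = 1 / λ_sys = 14400 h

14400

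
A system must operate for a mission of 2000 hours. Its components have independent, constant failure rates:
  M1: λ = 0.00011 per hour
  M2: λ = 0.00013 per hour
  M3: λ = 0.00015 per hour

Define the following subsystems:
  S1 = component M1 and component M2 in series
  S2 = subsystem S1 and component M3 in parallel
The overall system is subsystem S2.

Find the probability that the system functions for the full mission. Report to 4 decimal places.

0.9012

R(M1) = exp(−0.00011 × 2000) = 0.802519
R(M2) = exp(−0.00013 × 2000) = 0.771052
R(M3) = exp(−0.00015 × 2000) = 0.740818
Series (M1 and M2): 0.802519 × 0.771052 = 0.618784
Parallel ([0.618784] and M3): 1 − (1 − 0.618784)(1 − 0.740818) = 0.9012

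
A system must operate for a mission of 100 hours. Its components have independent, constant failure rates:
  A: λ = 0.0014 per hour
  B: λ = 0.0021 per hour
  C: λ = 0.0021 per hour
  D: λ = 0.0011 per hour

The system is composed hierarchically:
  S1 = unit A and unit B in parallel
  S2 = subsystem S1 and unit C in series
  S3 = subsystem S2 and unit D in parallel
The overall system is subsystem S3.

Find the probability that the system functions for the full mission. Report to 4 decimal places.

0.9782

R(A) = exp(−0.0014 × 100) = 0.869358
R(B) = exp(−0.0021 × 100) = 0.810584
R(C) = exp(−0.0021 × 100) = 0.810584
R(D) = exp(−0.0011 × 100) = 0.895834
Parallel (A and B): 1 − (1 − 0.869358)(1 − 0.810584) = 0.975254
Series ([0.975254] and C): 0.975254 × 0.810584 = 0.790525
Parallel ([0.790525] and D): 1 − (1 − 0.790525)(1 − 0.895834) = 0.9782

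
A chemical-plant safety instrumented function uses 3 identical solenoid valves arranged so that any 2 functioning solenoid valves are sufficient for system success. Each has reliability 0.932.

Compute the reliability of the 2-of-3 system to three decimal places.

R = Σ_{i=2}^{3} C(3,i) p^i (1−p)^{3−i} with p = 0.932
C(3,2)·0.932^2·0.068^1 = 0.17720
C(3,3)·0.932^3·0.068^0 = 0.80956
Sum = 0.987

0.987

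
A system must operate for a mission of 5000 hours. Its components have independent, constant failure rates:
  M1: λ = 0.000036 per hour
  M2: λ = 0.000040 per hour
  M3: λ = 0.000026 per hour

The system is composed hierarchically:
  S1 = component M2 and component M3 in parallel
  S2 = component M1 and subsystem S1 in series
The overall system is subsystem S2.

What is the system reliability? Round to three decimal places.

0.817

R(M1) = exp(−0.000036 × 5000) = 0.83527
R(M2) = exp(−0.000040 × 5000) = 0.81873
R(M3) = exp(−0.000026 × 5000) = 0.87810
Parallel (M2 and M3): 1 − (1 − 0.81873)(1 − 0.87810) = 0.97790
Series (M1 and [0.97790]): 0.83527 × 0.97790 = 0.817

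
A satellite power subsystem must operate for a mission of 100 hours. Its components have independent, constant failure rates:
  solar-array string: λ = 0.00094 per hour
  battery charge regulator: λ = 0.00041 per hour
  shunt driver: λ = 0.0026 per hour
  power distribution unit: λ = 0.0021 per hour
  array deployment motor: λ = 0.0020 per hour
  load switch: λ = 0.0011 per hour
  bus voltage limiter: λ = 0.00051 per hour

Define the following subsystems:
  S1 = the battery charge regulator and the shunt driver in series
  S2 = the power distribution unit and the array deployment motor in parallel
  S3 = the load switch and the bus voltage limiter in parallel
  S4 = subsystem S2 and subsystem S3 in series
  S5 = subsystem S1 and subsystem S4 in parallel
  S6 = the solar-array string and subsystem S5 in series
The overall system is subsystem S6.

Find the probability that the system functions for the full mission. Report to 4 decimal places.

R(solar-array string) = exp(−0.00094 × 100) = 0.910283
R(battery charge regulator) = exp(−0.00041 × 100) = 0.959829
R(shunt driver) = exp(−0.0026 × 100) = 0.771052
R(power distribution unit) = exp(−0.0021 × 100) = 0.810584
R(array deployment motor) = exp(−0.0020 × 100) = 0.818731
R(load switch) = exp(−0.0011 × 100) = 0.895834
R(bus voltage limiter) = exp(−0.00051 × 100) = 0.950279
Series (battery charge regulator and shunt driver): 0.959829 × 0.771052 = 0.740078
Parallel (power distribution unit and array deployment motor): 1 − (1 − 0.810584)(1 − 0.818731) = 0.965665
Parallel (load switch and bus voltage limiter): 1 − (1 − 0.895834)(1 − 0.950279) = 0.994821
Series ([0.965665] and [0.994821]): 0.965665 × 0.994821 = 0.960664
Parallel ([0.740078] and [0.960664]): 1 − (1 − 0.740078)(1 − 0.960664) = 0.989776
Series (solar-array string and [0.989776]): 0.910283 × 0.989776 = 0.9010

0.9010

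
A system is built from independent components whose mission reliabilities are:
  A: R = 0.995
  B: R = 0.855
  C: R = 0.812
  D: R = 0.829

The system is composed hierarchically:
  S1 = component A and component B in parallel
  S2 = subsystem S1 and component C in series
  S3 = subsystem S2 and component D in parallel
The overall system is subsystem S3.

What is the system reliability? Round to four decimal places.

0.9678

Parallel (A and B): 1 − (1 − 0.995000)(1 − 0.855000) = 0.999275
Series ([0.999275] and C): 0.999275 × 0.812000 = 0.811411
Parallel ([0.811411] and D): 1 − (1 − 0.811411)(1 − 0.829000) = 0.9678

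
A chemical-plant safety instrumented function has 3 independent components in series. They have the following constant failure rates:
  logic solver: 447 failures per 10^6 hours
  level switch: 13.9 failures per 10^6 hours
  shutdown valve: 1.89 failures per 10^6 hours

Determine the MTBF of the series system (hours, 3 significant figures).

Series of exponential components: λ_sys = Σ λ_i
λ_sys = 0.000447 + 0.0000139 + 0.00000189 = 4.6279e-04 /h
MTBF = 1 / λ_sys = 2160 h

2160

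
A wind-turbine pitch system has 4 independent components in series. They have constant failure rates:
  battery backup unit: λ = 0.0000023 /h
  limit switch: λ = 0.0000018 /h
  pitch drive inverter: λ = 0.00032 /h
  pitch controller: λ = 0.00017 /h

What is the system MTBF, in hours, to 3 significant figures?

Series of exponential components: λ_sys = Σ λ_i
λ_sys = 0.0000023 + 0.0000018 + 0.00032 + 0.00017 = 4.9410e-04 /h
MTBF = 1 / λ_sys = 2020 h

2020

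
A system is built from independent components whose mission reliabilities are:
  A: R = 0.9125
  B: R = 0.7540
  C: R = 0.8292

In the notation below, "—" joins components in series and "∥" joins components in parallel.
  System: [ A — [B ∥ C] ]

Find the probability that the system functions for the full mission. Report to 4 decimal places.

Parallel (B and C): 1 − (1 − 0.754000)(1 − 0.829200) = 0.957983
Series (A and [0.957983]): 0.912500 × 0.957983 = 0.8742

0.8742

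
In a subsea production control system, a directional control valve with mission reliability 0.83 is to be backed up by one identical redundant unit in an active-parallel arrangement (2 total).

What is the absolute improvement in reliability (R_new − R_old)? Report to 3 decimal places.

0.141

R_before = 0.83
R_after = 1 − (1 − 0.83)^2 = 0.971
ΔR = 0.971 − 0.83 = 0.141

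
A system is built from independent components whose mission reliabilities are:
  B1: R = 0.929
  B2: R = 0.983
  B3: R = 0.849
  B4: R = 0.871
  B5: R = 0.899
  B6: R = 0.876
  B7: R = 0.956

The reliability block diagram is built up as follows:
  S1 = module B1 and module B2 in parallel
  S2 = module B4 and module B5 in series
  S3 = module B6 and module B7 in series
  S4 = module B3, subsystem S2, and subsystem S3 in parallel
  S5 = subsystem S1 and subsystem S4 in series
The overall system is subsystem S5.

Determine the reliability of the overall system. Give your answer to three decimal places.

Parallel (B1 and B2): 1 − (1 − 0.92900)(1 − 0.98300) = 0.99879
Series (B4 and B5): 0.87100 × 0.89900 = 0.78303
Series (B6 and B7): 0.87600 × 0.95600 = 0.83746
Parallel (B3, [0.78303], and [0.83746]): 1 − (1 − 0.84900)(1 − 0.78303)(1 − 0.83746) = 0.99467
Series ([0.99879] and [0.99467]): 0.99879 × 0.99467 = 0.993

0.993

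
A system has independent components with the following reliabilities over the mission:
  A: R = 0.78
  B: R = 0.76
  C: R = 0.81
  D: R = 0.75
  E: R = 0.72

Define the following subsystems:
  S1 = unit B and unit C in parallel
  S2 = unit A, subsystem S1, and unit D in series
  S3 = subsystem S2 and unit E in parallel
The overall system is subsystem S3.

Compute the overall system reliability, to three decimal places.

Parallel (B and C): 1 − (1 − 0.76000)(1 − 0.81000) = 0.95440
Series (A, [0.95440], and D): 0.78000 × 0.95440 × 0.75000 = 0.55832
Parallel ([0.55832] and E): 1 − (1 − 0.55832)(1 − 0.72000) = 0.876

0.876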